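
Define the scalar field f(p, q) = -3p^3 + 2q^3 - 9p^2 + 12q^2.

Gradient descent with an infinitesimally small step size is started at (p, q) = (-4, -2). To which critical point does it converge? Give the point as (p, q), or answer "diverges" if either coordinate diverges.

(-2, 0)

f is separable, so gradient descent decouples: p follows -∂f/∂p, q follows -∂f/∂q.
∂f/∂p = -9p(p + 2); at p=-4 this is -72, so p increases.
∂f/∂q = 6q(q + 4); at q=-2 this is -24, so q increases.
p converges to its nearest critical value -2 (a local min of the p-part); q converges to 0. The iterate converges to (-2, 0).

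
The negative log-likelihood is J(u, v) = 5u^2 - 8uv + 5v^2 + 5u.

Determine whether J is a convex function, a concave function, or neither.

convex

J is quadratic, so its Hessian is the constant matrix H = [[10, -8], [-8, 10]].
det(H) = 36, tr(H) = 20.
det(H) > 0 and tr(H) > 0, so H is positive definite everywhere: convex.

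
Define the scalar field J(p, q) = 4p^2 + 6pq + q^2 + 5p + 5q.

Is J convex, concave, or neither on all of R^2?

neither

J is quadratic, so its Hessian is the constant matrix H = [[8, 6], [6, 2]].
det(H) = -20, tr(H) = 10.
det(H) < 0, so H is indefinite: neither convex nor concave.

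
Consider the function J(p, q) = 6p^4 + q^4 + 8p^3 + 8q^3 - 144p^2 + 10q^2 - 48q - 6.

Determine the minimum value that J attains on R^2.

J(p,q) separates as A(p) + B(q) − 6, so its minimum is min A + min B − 6.
A'(p) = 24p(p - 3)(p + 4) vanishes at p ∈ {-4, 0, 3}; B'(q) = 4(q - 1)(q + 3)(q + 4) vanishes at q ∈ {-4, -3, 1}.
Local minima of A (where A''>0): A(-4)=-1280, A(3)=-594. Local minima of B: B(-4)=96, B(1)=-29.
So the global minimum of J is A(-4) + B(1) − 6 = -1280 − 29 − 6 = -1315, attained at (-4, 1).

-1315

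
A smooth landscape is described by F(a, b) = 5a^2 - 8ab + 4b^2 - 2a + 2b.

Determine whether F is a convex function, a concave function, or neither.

F is quadratic, so its Hessian is the constant matrix H = [[10, -8], [-8, 8]].
det(H) = 16, tr(H) = 18.
det(H) > 0 and tr(H) > 0, so H is positive definite everywhere: convex.

convex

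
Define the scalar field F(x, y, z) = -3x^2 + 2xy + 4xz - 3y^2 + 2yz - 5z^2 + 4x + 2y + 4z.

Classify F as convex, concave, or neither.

F is quadratic, so its Hessian is the constant matrix H = [[-6, 2, 4], [2, -6, 2], [4, 2, -10]].
Leading principal minors: -6, 32, -168.
Signs alternate −, +, − ⇒ H ≺ 0 ⇒ concave.

concave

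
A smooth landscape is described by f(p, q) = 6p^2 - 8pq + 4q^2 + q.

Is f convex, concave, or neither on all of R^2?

f is quadratic, so its Hessian is the constant matrix H = [[12, -8], [-8, 8]].
det(H) = 32, tr(H) = 20.
det(H) > 0 and tr(H) > 0, so H is positive definite everywhere: convex.

convex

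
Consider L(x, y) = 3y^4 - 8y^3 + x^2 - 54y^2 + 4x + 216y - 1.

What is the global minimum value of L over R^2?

L(x,y) separates as P(x) + Q(y) − 1, so its minimum is min P + min Q − 1.
P'(x) = 2x + 4 vanishes at x ∈ {-2}; Q'(y) = 12(y - 3)(y - 2)(y + 3) vanishes at y ∈ {-3, 2, 3}.
Local minima of P (where P''>0): P(-2)=-4. Local minima of Q: Q(-3)=-675, Q(3)=189.
So the global minimum of L is P(-2) + Q(-3) − 1 = -4 − 675 − 1 = -680, attained at (-2, -3).

-680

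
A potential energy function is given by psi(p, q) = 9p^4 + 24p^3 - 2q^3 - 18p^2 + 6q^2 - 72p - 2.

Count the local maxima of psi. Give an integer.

1

psi separates as a function of p plus a function of q, so ∇psi=0 decouples.
∂psi/∂p = 36(p - 1)(p + 1)(p + 2) = 0 at p ∈ {-2, -1, 1}; ∂psi/∂q = -6q(q - 2) = 0 at q ∈ {0, 2}.
The Hessian is diagonal: diag(psi_pp, psi_qq). Second derivatives: psi_pp(-2)=108, psi_pp(-1)=-72, psi_pp(1)=216; psi_qq(0)=12, psi_qq(2)=-12.
Local maxima occur where both diagonal entries negative: (-1, 2). Count: 1.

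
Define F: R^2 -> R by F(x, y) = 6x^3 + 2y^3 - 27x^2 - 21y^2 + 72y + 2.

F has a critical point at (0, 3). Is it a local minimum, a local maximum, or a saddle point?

local maximum

The mixed partial ∂²F/∂x∂y is 0, so the Hessian at any point is diag(F_xx, F_yy) = diag(18(2x - 3), 6(2y - 7)).
At (0, 3): H = diag(-54, -6).
Both eigenvalues are negative, so H is negative definite: a local maximum.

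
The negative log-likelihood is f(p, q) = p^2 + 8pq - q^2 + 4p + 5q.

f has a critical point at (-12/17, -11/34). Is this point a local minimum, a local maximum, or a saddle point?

The Hessian of f is constant: H = [[2, 8], [8, -2]].
det(H) = 2·(-2) − 8² = -68.
Since det(H) < 0, H is indefinite and the critical point is a saddle point.

saddle point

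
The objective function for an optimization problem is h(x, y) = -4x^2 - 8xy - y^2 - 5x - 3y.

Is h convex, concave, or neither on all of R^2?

h is quadratic, so its Hessian is the constant matrix H = [[-8, -8], [-8, -2]].
det(H) = -48, tr(H) = -10.
det(H) < 0, so H is indefinite: neither convex nor concave.

neither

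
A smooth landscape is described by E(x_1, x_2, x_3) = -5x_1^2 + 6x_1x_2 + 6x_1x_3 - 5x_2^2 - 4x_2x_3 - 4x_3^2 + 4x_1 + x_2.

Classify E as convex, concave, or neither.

E is quadratic, so its Hessian is the constant matrix H = [[-10, 6, 6], [6, -10, -4], [6, -4, -8]].
Leading principal minors: -10, 64, -280.
Signs alternate −, +, − ⇒ H ≺ 0 ⇒ concave.

concave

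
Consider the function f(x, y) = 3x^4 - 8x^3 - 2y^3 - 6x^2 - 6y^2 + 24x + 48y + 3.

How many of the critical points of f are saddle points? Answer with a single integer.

3

f separates as a function of x plus a function of y, so ∇f=0 decouples.
∂f/∂x = 12(x - 2)(x - 1)(x + 1) = 0 at x ∈ {-1, 1, 2}; ∂f/∂y = -6(y - 2)(y + 4) = 0 at y ∈ {-4, 2}.
The Hessian is diagonal: diag(f_xx, f_yy). Second derivatives: f_xx(-1)=72, f_xx(1)=-24, f_xx(2)=36; f_yy(-4)=36, f_yy(2)=-36.
Saddle points occur where the two diagonal entries have opposite signs: (-1, 2), (1, -4), (2, 2). Count: 3.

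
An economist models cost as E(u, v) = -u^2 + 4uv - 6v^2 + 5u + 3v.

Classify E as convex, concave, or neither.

E is quadratic, so its Hessian is the constant matrix H = [[-2, 4], [4, -12]].
det(H) = 8, tr(H) = -14.
det(H) > 0 and tr(H) < 0, so H is negative definite everywhere: concave.

concave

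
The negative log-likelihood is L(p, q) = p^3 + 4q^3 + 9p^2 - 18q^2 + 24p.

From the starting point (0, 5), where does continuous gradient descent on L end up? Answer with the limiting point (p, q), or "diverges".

L is separable, so gradient descent decouples: p follows -∂L/∂p, q follows -∂L/∂q.
∂L/∂p = 3(p + 2)(p + 4); at p=0 this is 24, so p decreases.
∂L/∂q = 12q(q - 3); at q=5 this is 120, so q decreases.
p converges to its nearest critical value -2 (a local min of the p-part); q converges to 3. The iterate converges to (-2, 3).

(-2, 3)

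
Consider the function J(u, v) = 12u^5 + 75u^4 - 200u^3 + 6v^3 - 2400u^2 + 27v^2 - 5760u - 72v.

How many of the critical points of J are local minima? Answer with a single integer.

J separates as a function of u plus a function of v, so ∇J=0 decouples.
∂J/∂u = 60(u - 4)(u + 2)(u + 3)(u + 4) = 0 at u ∈ {-4, -3, -2, 4}; ∂J/∂v = 18(v - 1)(v + 4) = 0 at v ∈ {-4, 1}.
The Hessian is diagonal: diag(J_uu, J_vv). Second derivatives: J_uu(-4)=-960, J_uu(-3)=420, J_uu(-2)=-720, J_uu(4)=20160; J_vv(-4)=-90, J_vv(1)=90.
Local minima occur where both diagonal entries positive: (-3, 1), (4, 1). Count: 2.

2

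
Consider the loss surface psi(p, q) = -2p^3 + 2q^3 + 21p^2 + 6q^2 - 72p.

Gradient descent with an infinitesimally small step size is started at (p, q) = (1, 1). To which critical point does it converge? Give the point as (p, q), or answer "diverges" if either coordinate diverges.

psi is separable, so gradient descent decouples: p follows -∂psi/∂p, q follows -∂psi/∂q.
∂psi/∂p = -6(p - 4)(p - 3); at p=1 this is -36, so p increases.
∂psi/∂q = 6q(q + 2); at q=1 this is 18, so q decreases.
p converges to its nearest critical value 3 (a local min of the p-part); q converges to 0. The iterate converges to (3, 0).

(3, 0)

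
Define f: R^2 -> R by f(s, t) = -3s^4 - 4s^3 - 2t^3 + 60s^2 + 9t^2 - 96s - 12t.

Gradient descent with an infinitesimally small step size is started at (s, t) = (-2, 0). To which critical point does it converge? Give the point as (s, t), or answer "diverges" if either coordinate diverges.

f is separable, so gradient descent decouples: s follows -∂f/∂s, t follows -∂f/∂t.
∂f/∂s = -12(s - 2)(s - 1)(s + 4); at s=-2 this is -288, so s increases.
∂f/∂t = -6(t - 2)(t - 1); at t=0 this is -12, so t increases.
s converges to its nearest critical value 1 (a local min of the s-part); t converges to 1. The iterate converges to (1, 1).

(1, 1)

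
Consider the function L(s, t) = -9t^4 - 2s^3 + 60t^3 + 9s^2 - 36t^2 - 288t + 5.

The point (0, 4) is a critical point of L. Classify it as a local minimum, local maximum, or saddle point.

The mixed partial ∂²L/∂s∂t is 0, so the Hessian at any point is diag(L_ss, L_tt) = diag(6(-2s + 3), 36(-3t^2 + 10t - 2)).
At (0, 4): H = diag(18, -360).
The eigenvalues have opposite signs, so H is indefinite: a saddle point.

saddle point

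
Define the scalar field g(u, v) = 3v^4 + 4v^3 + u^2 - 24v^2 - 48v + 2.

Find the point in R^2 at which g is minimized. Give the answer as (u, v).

(0, 2)

g(u,v) separates as P(u) + Q(v) + 2, so its minimum is min P + min Q + 2.
P'(u) = 2u vanishes at u ∈ {0}; Q'(v) = 12(v - 2)(v + 1)(v + 2) vanishes at v ∈ {-2, -1, 2}.
Local minima of P (where P''>0): P(0)=0. Local minima of Q: Q(-2)=16, Q(2)=-112.
So the global minimum of g is P(0) + Q(2) + 2 = 0 − 112 + 2 = -110, attained at (0, 2).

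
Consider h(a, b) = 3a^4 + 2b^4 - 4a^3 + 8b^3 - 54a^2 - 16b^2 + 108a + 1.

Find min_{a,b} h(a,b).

h(a,b) separates as P(a) + Q(b) + 1, so its minimum is min P + min Q + 1.
P'(a) = 12(a - 3)(a - 1)(a + 3) vanishes at a ∈ {-3, 1, 3}; Q'(b) = 8b(b - 1)(b + 4) vanishes at b ∈ {-4, 0, 1}.
Local minima of P (where P''>0): P(-3)=-459, P(3)=-27. Local minima of Q: Q(-4)=-256, Q(1)=-6.
So the global minimum of h is P(-3) + Q(-4) + 1 = -459 − 256 + 1 = -714, attained at (-3, -4).

-714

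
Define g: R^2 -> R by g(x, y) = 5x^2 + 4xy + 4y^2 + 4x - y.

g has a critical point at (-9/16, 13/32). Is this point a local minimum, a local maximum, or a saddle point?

The Hessian of g is constant: H = [[10, 4], [4, 8]].
det(H) = 10·8 − 4² = 64.
det(H) > 0 and tr(H) = 18 > 0, so H is positive definite and the point is a local minimum.

local minimum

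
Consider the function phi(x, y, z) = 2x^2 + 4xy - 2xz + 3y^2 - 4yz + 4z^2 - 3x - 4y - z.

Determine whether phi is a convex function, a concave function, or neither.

convex

phi is quadratic, so its Hessian is the constant matrix H = [[4, 4, -2], [4, 6, -4], [-2, -4, 8]].
Leading principal minors: 4, 8, 40.
All positive ⇒ H ≻ 0 ⇒ convex.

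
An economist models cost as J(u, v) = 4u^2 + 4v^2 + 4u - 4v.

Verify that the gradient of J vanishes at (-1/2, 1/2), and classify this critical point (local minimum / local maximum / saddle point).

∇J = (8u + 4, 8v - 4); substituting (-1/2, 1/2) gives ∇J = (0, 0), so (-1/2, 1/2) is indeed a critical point.
The Hessian of J is constant: H = [[8, 0], [0, 8]].
det(H) = 8·8 − 0² = 64.
det(H) > 0 and tr(H) = 16 > 0, so H is positive definite and the point is a local minimum.

local minimum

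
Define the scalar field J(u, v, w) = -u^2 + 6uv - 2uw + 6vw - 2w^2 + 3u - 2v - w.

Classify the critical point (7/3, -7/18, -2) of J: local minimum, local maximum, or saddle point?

The Hessian is constant: H = [[-2, 6, -2], [6, 0, 6], [-2, 6, -4]].
Leading principal minors: Δ₁ = -2, Δ₂ = -36, Δ₃ = 72.
The minors fit neither the all-positive nor the alternating-sign pattern, so H is indefinite: a saddle point.

saddle point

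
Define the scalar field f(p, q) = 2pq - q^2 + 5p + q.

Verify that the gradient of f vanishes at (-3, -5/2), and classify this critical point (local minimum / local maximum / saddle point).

∇f = (2q + 5, 2p - 2q + 1); substituting (-3, -5/2) gives ∇f = (0, 0), so (-3, -5/2) is indeed a critical point.
The Hessian of f is constant: H = [[0, 2], [2, -2]].
det(H) = 0·(-2) − 2² = -4.
Since det(H) < 0, H is indefinite and the critical point is a saddle point.

saddle point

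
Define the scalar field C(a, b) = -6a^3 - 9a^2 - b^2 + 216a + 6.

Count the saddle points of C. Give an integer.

C separates as a function of a plus a function of b, so ∇C=0 decouples.
∂C/∂a = -18(a - 3)(a + 4) = 0 at a ∈ {-4, 3}; ∂C/∂b = -2b = 0 at b ∈ {0}.
The Hessian is diagonal: diag(C_aa, C_bb). Second derivatives: C_aa(-4)=126, C_aa(3)=-126; C_bb(0)=-2.
Saddle points occur where the two diagonal entries have opposite signs: (-4, 0). Count: 1.

1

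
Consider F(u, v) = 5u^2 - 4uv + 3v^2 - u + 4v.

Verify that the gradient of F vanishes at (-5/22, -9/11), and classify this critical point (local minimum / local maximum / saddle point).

∇F = (10u - 4v - 1, -4u + 6v + 4); substituting (-5/22, -9/11) gives ∇F = (0, 0), so (-5/22, -9/11) is indeed a critical point.
The Hessian of F is constant: H = [[10, -4], [-4, 6]].
det(H) = 10·6 − (-4)² = 44.
det(H) > 0 and tr(H) = 16 > 0, so H is positive definite and the point is a local minimum.

local minimum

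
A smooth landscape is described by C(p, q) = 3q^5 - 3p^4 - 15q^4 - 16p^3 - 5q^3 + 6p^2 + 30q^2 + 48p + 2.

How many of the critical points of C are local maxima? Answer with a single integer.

4

C separates as a function of p plus a function of q, so ∇C=0 decouples.
∂C/∂p = -12(p - 1)(p + 1)(p + 4) = 0 at p ∈ {-4, -1, 1}; ∂C/∂q = 15q(q - 4)(q - 1)(q + 1) = 0 at q ∈ {-1, 0, 1, 4}.
The Hessian is diagonal: diag(C_pp, C_qq). Second derivatives: C_pp(-4)=-180, C_pp(-1)=72, C_pp(1)=-120; C_qq(-1)=-150, C_qq(0)=60, C_qq(1)=-90, C_qq(4)=900.
Local maxima occur where both diagonal entries negative: (-4, -1), (-4, 1), (1, -1), (1, 1). Count: 4.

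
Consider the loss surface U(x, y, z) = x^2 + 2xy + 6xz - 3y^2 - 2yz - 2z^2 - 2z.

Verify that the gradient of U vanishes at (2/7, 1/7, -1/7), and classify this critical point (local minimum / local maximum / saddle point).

∇U = (2x + 2y + 6z, 2x - 6y - 2z, 6x - 2y - 4z - 2); substituting (2/7, 1/7, -1/7) gives ∇U = (0, 0, 0), so (2/7, 1/7, -1/7) is indeed a critical point.
The Hessian is constant: H = [[2, 2, 6], [2, -6, -2], [6, -2, -4]].
Leading principal minors: Δ₁ = 2, Δ₂ = -16, Δ₃ = 224.
The minors fit neither the all-positive nor the alternating-sign pattern, so H is indefinite: a saddle point.

saddle point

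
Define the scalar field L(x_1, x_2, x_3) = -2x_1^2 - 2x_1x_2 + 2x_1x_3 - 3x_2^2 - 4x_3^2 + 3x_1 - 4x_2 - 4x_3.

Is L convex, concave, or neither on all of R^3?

L is quadratic, so its Hessian is the constant matrix H = [[-4, -2, 2], [-2, -6, 0], [2, 0, -8]].
Leading principal minors: -4, 20, -136.
Signs alternate −, +, − ⇒ H ≺ 0 ⇒ concave.

concave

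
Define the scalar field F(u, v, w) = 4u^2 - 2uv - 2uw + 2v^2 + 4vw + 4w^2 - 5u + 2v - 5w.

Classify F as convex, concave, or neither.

F is quadratic, so its Hessian is the constant matrix H = [[8, -2, -2], [-2, 4, 4], [-2, 4, 8]].
Leading principal minors: 8, 28, 112.
All positive ⇒ H ≻ 0 ⇒ convex.

convex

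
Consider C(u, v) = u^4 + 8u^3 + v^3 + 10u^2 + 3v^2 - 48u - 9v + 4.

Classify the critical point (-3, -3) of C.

The mixed partial ∂²C/∂u∂v is 0, so the Hessian at any point is diag(C_uu, C_vv) = diag(4(3u^2 + 12u + 5), 6(v + 1)).
At (-3, -3): H = diag(-16, -12).
Both eigenvalues are negative, so H is negative definite: a local maximum.

local maximum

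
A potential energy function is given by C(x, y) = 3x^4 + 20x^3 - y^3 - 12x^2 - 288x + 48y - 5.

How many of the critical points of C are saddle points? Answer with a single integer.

3

C separates as a function of x plus a function of y, so ∇C=0 decouples.
∂C/∂x = 12(x - 2)(x + 3)(x + 4) = 0 at x ∈ {-4, -3, 2}; ∂C/∂y = -3(y - 4)(y + 4) = 0 at y ∈ {-4, 4}.
The Hessian is diagonal: diag(C_xx, C_yy). Second derivatives: C_xx(-4)=72, C_xx(-3)=-60, C_xx(2)=360; C_yy(-4)=24, C_yy(4)=-24.
Saddle points occur where the two diagonal entries have opposite signs: (-4, 4), (-3, -4), (2, 4). Count: 3.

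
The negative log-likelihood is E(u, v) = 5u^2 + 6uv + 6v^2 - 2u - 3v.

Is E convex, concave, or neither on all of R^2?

convex

E is quadratic, so its Hessian is the constant matrix H = [[10, 6], [6, 12]].
det(H) = 84, tr(H) = 22.
det(H) > 0 and tr(H) > 0, so H is positive definite everywhere: convex.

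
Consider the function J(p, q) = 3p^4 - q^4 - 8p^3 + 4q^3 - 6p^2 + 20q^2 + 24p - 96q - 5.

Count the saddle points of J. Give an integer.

5

J separates as a function of p plus a function of q, so ∇J=0 decouples.
∂J/∂p = 12(p - 2)(p - 1)(p + 1) = 0 at p ∈ {-1, 1, 2}; ∂J/∂q = -4(q - 4)(q - 2)(q + 3) = 0 at q ∈ {-3, 2, 4}.
The Hessian is diagonal: diag(J_pp, J_qq). Second derivatives: J_pp(-1)=72, J_pp(1)=-24, J_pp(2)=36; J_qq(-3)=-140, J_qq(2)=40, J_qq(4)=-56.
Saddle points occur where the two diagonal entries have opposite signs: (-1, -3), (-1, 4), (1, 2), (2, -3), (2, 4). Count: 5.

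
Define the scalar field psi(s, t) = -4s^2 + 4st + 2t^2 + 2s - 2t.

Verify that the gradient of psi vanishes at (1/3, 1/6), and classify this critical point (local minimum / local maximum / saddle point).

∇psi = (-8s + 4t + 2, 4s + 4t - 2); substituting (1/3, 1/6) gives ∇psi = (0, 0), so (1/3, 1/6) is indeed a critical point.
The Hessian of psi is constant: H = [[-8, 4], [4, 4]].
det(H) = (-8)·4 − 4² = -48.
Since det(H) < 0, H is indefinite and the critical point is a saddle point.

saddle point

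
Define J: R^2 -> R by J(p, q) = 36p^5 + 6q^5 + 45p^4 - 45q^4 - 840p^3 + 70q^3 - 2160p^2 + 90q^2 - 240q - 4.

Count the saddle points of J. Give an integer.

8

J separates as a function of p plus a function of q, so ∇J=0 decouples.
∂J/∂p = 180p(p - 4)(p + 2)(p + 3) = 0 at p ∈ {-3, -2, 0, 4}; ∂J/∂q = 30(q - 4)(q - 2)(q - 1)(q + 1) = 0 at q ∈ {-1, 1, 2, 4}.
The Hessian is diagonal: diag(J_pp, J_qq). Second derivatives: J_pp(-3)=-3780, J_pp(-2)=2160, J_pp(0)=-4320, J_pp(4)=30240; J_qq(-1)=-900, J_qq(1)=180, J_qq(2)=-180, J_qq(4)=900.
Saddle points occur where the two diagonal entries have opposite signs: (-3, 1), (-3, 4), (-2, -1), (-2, 2), (0, 1), (0, 4), (4, -1), (4, 2). Count: 8.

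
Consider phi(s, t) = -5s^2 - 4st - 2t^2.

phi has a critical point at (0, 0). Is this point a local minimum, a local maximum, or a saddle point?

local maximum

The Hessian of phi is constant: H = [[-10, -4], [-4, -4]].
det(H) = (-10)·(-4) − (-4)² = 24.
det(H) > 0 and tr(H) = -14 < 0, so H is negative definite and the point is a local maximum.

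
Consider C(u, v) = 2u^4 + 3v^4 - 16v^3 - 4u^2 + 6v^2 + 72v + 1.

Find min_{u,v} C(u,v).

C(u,v) separates as P(u) + Q(v) + 1, so its minimum is min P + min Q + 1.
P'(u) = 8u(u - 1)(u + 1) vanishes at u ∈ {-1, 0, 1}; Q'(v) = 12(v - 3)(v - 2)(v + 1) vanishes at v ∈ {-1, 2, 3}.
Local minima of P (where P''>0): P(-1)=-2, P(1)=-2. Local minima of Q: Q(-1)=-47, Q(3)=81.
So the global minimum of C is P(-1) + Q(-1) + 1 = -2 − 47 + 1 = -48, attained at (-1, -1).

-48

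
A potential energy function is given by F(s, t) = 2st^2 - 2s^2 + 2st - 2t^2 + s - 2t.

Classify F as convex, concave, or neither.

The term 2st^2 is cubic, so the Hessian is not constant.
∂²F/∂t² = 4s - 4, which takes both signs as s varies (negative for sufficiently negative s). A diagonal entry of the Hessian changing sign means the Hessian is neither positive- nor negative-semidefinite on all of R^2.

neither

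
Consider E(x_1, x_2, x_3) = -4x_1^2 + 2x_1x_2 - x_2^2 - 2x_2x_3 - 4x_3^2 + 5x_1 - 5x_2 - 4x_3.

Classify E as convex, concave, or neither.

concave

E is quadratic, so its Hessian is the constant matrix H = [[-8, 2, 0], [2, -2, -2], [0, -2, -8]].
Leading principal minors: -8, 12, -64.
Signs alternate −, +, − ⇒ H ≺ 0 ⇒ concave.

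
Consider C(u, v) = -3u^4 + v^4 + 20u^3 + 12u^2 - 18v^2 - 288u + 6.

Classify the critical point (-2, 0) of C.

local maximum

The mixed partial ∂²C/∂u∂v is 0, so the Hessian at any point is diag(C_uu, C_vv) = diag(12(-3u^2 + 10u + 2), 12(v^2 - 3)).
At (-2, 0): H = diag(-360, -36).
Both eigenvalues are negative, so H is negative definite: a local maximum.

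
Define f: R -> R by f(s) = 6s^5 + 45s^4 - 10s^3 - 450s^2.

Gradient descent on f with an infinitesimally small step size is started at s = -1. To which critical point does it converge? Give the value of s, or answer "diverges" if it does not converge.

-3

f'(s) = 30s(s - 2)(s + 3)(s + 5), so f'(-1) = 720.
Gradient descent moves in the -f' direction, i.e. s is decreasing.
The nearest critical point in that direction is s = -3, where f'' = 900 > 0 (a local minimum). The iterate converges there.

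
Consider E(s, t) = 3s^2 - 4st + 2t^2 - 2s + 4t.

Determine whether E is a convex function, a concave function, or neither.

E is quadratic, so its Hessian is the constant matrix H = [[6, -4], [-4, 4]].
det(H) = 8, tr(H) = 10.
det(H) > 0 and tr(H) > 0, so H is positive definite everywhere: convex.

convex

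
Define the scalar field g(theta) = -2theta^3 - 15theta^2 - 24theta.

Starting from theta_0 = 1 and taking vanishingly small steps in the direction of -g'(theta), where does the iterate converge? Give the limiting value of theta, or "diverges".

diverges

g'(theta) = -6(theta + 1)(theta + 4), so g'(1) = -60.
Gradient descent moves in the -g' direction, i.e. theta is increasing.
There is no critical point above theta=1, and g' keeps the same sign, so the iterate runs off to +∞.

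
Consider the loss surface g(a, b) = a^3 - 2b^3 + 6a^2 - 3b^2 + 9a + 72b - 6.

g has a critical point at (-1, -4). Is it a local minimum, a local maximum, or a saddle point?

The mixed partial ∂²g/∂a∂b is 0, so the Hessian at any point is diag(g_aa, g_bb) = diag(6(a + 2), -6(2b + 1)).
At (-1, -4): H = diag(6, 42).
Both eigenvalues are positive, so H is positive definite: a local minimum.

local minimum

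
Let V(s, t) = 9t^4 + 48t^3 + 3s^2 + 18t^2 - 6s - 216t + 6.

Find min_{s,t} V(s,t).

-138

V(s,t) separates as P(s) + Q(t) + 6, so its minimum is min P + min Q + 6.
P'(s) = 6s - 6 vanishes at s ∈ {1}; Q'(t) = 36(t - 1)(t + 2)(t + 3) vanishes at t ∈ {-3, -2, 1}.
Local minima of P (where P''>0): P(1)=-3. Local minima of Q: Q(-3)=243, Q(1)=-141.
So the global minimum of V is P(1) + Q(1) + 6 = -3 − 141 + 6 = -138, attained at (1, 1).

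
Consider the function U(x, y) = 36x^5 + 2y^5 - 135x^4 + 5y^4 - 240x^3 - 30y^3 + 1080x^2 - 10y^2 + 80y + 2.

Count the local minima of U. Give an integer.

U separates as a function of x plus a function of y, so ∇U=0 decouples.
∂U/∂x = 180x(x - 3)(x - 2)(x + 2) = 0 at x ∈ {-2, 0, 2, 3}; ∂U/∂y = 10(y - 2)(y - 1)(y + 1)(y + 4) = 0 at y ∈ {-4, -1, 1, 2}.
The Hessian is diagonal: diag(U_xx, U_yy). Second derivatives: U_xx(-2)=-7200, U_xx(0)=2160, U_xx(2)=-1440, U_xx(3)=2700; U_yy(-4)=-900, U_yy(-1)=180, U_yy(1)=-100, U_yy(2)=180.
Local minima occur where both diagonal entries positive: (0, -1), (0, 2), (3, -1), (3, 2). Count: 4.

4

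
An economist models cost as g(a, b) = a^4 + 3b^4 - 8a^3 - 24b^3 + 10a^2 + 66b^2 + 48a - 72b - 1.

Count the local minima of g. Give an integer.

4

g separates as a function of a plus a function of b, so ∇g=0 decouples.
∂g/∂a = 4(a - 4)(a - 3)(a + 1) = 0 at a ∈ {-1, 3, 4}; ∂g/∂b = 12(b - 3)(b - 2)(b - 1) = 0 at b ∈ {1, 2, 3}.
The Hessian is diagonal: diag(g_aa, g_bb). Second derivatives: g_aa(-1)=80, g_aa(3)=-16, g_aa(4)=20; g_bb(1)=24, g_bb(2)=-12, g_bb(3)=24.
Local minima occur where both diagonal entries positive: (-1, 1), (-1, 3), (4, 1), (4, 3). Count: 4.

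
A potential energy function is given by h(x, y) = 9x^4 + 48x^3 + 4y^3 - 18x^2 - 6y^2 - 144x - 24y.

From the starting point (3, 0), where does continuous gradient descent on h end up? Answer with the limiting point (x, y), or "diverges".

h is separable, so gradient descent decouples: x follows -∂h/∂x, y follows -∂h/∂y.
∂h/∂x = 36(x - 1)(x + 1)(x + 4); at x=3 this is 2016, so x decreases.
∂h/∂y = 12(y - 2)(y + 1); at y=0 this is -24, so y increases.
x converges to its nearest critical value 1 (a local min of the x-part); y converges to 2. The iterate converges to (1, 2).

(1, 2)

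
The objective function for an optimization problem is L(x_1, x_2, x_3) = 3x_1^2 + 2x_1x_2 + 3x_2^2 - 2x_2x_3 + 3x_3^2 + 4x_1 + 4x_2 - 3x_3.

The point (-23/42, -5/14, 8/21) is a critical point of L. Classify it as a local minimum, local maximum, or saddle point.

local minimum

The Hessian is constant: H = [[6, 2, 0], [2, 6, -2], [0, -2, 6]].
Leading principal minors: Δ₁ = 6, Δ₂ = 32, Δ₃ = 168.
All leading minors are positive, so H is positive definite: a local minimum.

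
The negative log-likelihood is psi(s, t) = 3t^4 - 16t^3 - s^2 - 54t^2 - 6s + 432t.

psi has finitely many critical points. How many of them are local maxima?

1

psi separates as a function of s plus a function of t, so ∇psi=0 decouples.
∂psi/∂s = -2(s + 3) = 0 at s ∈ {-3}; ∂psi/∂t = 12(t - 4)(t - 3)(t + 3) = 0 at t ∈ {-3, 3, 4}.
The Hessian is diagonal: diag(psi_ss, psi_tt). Second derivatives: psi_ss(-3)=-2; psi_tt(-3)=504, psi_tt(3)=-72, psi_tt(4)=84.
Local maxima occur where both diagonal entries negative: (-3, 3). Count: 1.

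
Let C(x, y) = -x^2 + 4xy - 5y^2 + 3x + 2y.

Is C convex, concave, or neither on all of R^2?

concave

C is quadratic, so its Hessian is the constant matrix H = [[-2, 4], [4, -10]].
det(H) = 4, tr(H) = -12.
det(H) > 0 and tr(H) < 0, so H is negative definite everywhere: concave.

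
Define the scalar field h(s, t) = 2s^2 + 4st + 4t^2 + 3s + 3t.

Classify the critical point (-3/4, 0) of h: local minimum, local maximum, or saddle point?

The Hessian of h is constant: H = [[4, 4], [4, 8]].
det(H) = 4·8 − 4² = 16.
det(H) > 0 and tr(H) = 12 > 0, so H is positive definite and the point is a local minimum.

local minimum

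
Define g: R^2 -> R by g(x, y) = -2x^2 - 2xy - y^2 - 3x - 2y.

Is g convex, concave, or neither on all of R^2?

g is quadratic, so its Hessian is the constant matrix H = [[-4, -2], [-2, -2]].
det(H) = 4, tr(H) = -6.
det(H) > 0 and tr(H) < 0, so H is negative definite everywhere: concave.

concave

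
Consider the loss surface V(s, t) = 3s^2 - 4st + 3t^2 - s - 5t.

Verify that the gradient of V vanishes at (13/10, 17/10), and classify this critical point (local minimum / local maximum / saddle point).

∇V = (6s - 4t - 1, -4s + 6t - 5); substituting (13/10, 17/10) gives ∇V = (0, 0), so (13/10, 17/10) is indeed a critical point.
The Hessian of V is constant: H = [[6, -4], [-4, 6]].
det(H) = 6·6 − (-4)² = 20.
det(H) > 0 and tr(H) = 12 > 0, so H is positive definite and the point is a local minimum.

local minimum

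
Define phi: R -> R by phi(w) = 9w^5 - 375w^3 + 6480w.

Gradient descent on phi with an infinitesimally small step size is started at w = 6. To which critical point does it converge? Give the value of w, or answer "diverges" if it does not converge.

phi'(w) = 45(w - 4)(w - 3)(w + 3)(w + 4), so phi'(6) = 24300.
Gradient descent moves in the -phi' direction, i.e. w is decreasing.
The nearest critical point in that direction is w = 4, where phi'' = 2520 > 0 (a local minimum). The iterate converges there.

4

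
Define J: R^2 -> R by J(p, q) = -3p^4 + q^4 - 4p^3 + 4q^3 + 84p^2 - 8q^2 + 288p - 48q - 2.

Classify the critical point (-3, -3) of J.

saddle point

The mixed partial ∂²J/∂p∂q is 0, so the Hessian at any point is diag(J_pp, J_qq) = diag(12(-3p^2 - 2p + 14), 4(3q^2 + 6q - 4)).
At (-3, -3): H = diag(-84, 20).
The eigenvalues have opposite signs, so H is indefinite: a saddle point.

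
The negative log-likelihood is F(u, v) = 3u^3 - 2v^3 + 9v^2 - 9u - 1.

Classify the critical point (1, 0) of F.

local minimum

The mixed partial ∂²F/∂u∂v is 0, so the Hessian at any point is diag(F_uu, F_vv) = diag(18u, 6(-2v + 3)).
At (1, 0): H = diag(18, 18).
Both eigenvalues are positive, so H is positive definite: a local minimum.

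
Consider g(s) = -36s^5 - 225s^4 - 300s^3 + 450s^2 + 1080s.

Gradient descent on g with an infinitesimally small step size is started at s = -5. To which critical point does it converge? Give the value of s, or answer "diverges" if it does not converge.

g'(s) = -180(s - 1)(s + 1)(s + 2)(s + 3), so g'(-5) = -25920.
Gradient descent moves in the -g' direction, i.e. s is increasing.
The nearest critical point in that direction is s = -3, where g'' = 1440 > 0 (a local minimum). The iterate converges there.

-3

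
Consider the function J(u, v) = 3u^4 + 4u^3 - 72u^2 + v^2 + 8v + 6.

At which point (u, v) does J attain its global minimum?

J(u,v) separates as P(u) + Q(v) + 6, so its minimum is min P + min Q + 6.
P'(u) = 12u(u - 3)(u + 4) vanishes at u ∈ {-4, 0, 3}; Q'(v) = 2v + 8 vanishes at v ∈ {-4}.
Local minima of P (where P''>0): P(-4)=-640, P(3)=-297. Local minima of Q: Q(-4)=-16.
So the global minimum of J is P(-4) + Q(-4) + 6 = -640 − 16 + 6 = -650, attained at (-4, -4).

(-4, -4)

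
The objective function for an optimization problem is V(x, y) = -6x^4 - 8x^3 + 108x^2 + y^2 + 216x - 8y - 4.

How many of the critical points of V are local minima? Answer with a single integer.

V separates as a function of x plus a function of y, so ∇V=0 decouples.
∂V/∂x = -24(x - 3)(x + 1)(x + 3) = 0 at x ∈ {-3, -1, 3}; ∂V/∂y = 2(y - 4) = 0 at y ∈ {4}.
The Hessian is diagonal: diag(V_xx, V_yy). Second derivatives: V_xx(-3)=-288, V_xx(-1)=192, V_xx(3)=-576; V_yy(4)=2.
Local minima occur where both diagonal entries positive: (-1, 4). Count: 1.

1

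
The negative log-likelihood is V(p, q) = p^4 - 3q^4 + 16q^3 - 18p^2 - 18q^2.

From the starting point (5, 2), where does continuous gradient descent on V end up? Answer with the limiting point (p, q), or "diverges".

(3, 1)

V is separable, so gradient descent decouples: p follows -∂V/∂p, q follows -∂V/∂q.
∂V/∂p = 4p(p - 3)(p + 3); at p=5 this is 320, so p decreases.
∂V/∂q = -12q(q - 3)(q - 1); at q=2 this is 24, so q decreases.
p converges to its nearest critical value 3 (a local min of the p-part); q converges to 1. The iterate converges to (3, 1).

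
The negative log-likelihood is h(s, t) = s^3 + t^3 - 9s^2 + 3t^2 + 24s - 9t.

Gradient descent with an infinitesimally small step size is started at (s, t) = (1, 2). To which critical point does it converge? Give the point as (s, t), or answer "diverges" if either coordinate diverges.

diverges

h is separable, so gradient descent decouples: s follows -∂h/∂s, t follows -∂h/∂t.
∂h/∂s = 3(s - 4)(s - 2); at s=1 this is 9, so s decreases.
∂h/∂t = 3(t - 1)(t + 3); at t=2 this is 15, so t decreases.
The s-coordinate has no critical point in that direction and runs off to infinity.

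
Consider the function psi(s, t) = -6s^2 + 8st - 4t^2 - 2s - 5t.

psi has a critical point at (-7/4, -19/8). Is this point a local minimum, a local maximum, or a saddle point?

The Hessian of psi is constant: H = [[-12, 8], [8, -8]].
det(H) = (-12)·(-8) − 8² = 32.
det(H) > 0 and tr(H) = -20 < 0, so H is negative definite and the point is a local maximum.

local maximum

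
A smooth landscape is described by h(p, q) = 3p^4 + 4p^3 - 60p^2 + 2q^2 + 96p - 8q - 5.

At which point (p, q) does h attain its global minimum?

(-4, 2)

h(p,q) separates as A(p) + B(q) − 5, so its minimum is min A + min B − 5.
A'(p) = 12(p - 2)(p - 1)(p + 4) vanishes at p ∈ {-4, 1, 2}; B'(q) = 4q - 8 vanishes at q ∈ {2}.
Local minima of A (where A''>0): A(-4)=-832, A(2)=32. Local minima of B: B(2)=-8.
So the global minimum of h is A(-4) + B(2) − 5 = -832 − 8 − 5 = -845, attained at (-4, 2).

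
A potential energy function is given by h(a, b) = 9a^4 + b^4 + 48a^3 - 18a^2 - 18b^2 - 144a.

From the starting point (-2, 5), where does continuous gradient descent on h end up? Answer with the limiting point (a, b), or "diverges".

h is separable, so gradient descent decouples: a follows -∂h/∂a, b follows -∂h/∂b.
∂h/∂a = 36(a - 1)(a + 1)(a + 4); at a=-2 this is 216, so a decreases.
∂h/∂b = 4b(b - 3)(b + 3); at b=5 this is 320, so b decreases.
a converges to its nearest critical value -4 (a local min of the a-part); b converges to 3. The iterate converges to (-4, 3).

(-4, 3)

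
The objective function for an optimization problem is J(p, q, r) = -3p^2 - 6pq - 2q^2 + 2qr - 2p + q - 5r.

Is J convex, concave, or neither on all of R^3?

neither

J is quadratic, so its Hessian is the constant matrix H = [[-6, -6, 0], [-6, -4, 2], [0, 2, 0]].
Leading principal minors: -6, -12, 24.
Neither pattern holds ⇒ H is indefinite ⇒ neither convex nor concave.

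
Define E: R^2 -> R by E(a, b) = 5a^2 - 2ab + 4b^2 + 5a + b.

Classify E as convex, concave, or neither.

convex

E is quadratic, so its Hessian is the constant matrix H = [[10, -2], [-2, 8]].
det(H) = 76, tr(H) = 18.
det(H) > 0 and tr(H) > 0, so H is positive definite everywhere: convex.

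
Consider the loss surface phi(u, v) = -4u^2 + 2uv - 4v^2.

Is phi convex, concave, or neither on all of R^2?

concave

phi is quadratic, so its Hessian is the constant matrix H = [[-8, 2], [2, -8]].
det(H) = 60, tr(H) = -16.
det(H) > 0 and tr(H) < 0, so H is negative definite everywhere: concave.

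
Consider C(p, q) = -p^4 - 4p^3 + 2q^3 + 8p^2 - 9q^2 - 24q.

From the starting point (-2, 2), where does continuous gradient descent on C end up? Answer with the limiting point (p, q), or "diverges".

C is separable, so gradient descent decouples: p follows -∂C/∂p, q follows -∂C/∂q.
∂C/∂p = -4p(p - 1)(p + 4); at p=-2 this is -48, so p increases.
∂C/∂q = 6(q - 4)(q + 1); at q=2 this is -36, so q increases.
p converges to its nearest critical value 0 (a local min of the p-part); q converges to 4. The iterate converges to (0, 4).

(0, 4)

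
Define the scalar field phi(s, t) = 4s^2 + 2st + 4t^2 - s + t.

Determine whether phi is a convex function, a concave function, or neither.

convex

phi is quadratic, so its Hessian is the constant matrix H = [[8, 2], [2, 8]].
det(H) = 60, tr(H) = 16.
det(H) > 0 and tr(H) > 0, so H is positive definite everywhere: convex.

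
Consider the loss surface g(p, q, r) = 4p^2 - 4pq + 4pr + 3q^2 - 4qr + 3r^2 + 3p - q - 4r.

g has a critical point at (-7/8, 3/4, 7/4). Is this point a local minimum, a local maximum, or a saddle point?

local minimum

The Hessian is constant: H = [[8, -4, 4], [-4, 6, -4], [4, -4, 6]].
Leading principal minors: Δ₁ = 8, Δ₂ = 32, Δ₃ = 96.
All leading minors are positive, so H is positive definite: a local minimum.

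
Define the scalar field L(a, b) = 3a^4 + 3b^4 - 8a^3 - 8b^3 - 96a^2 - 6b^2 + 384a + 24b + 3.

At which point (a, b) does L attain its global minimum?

(-4, -1)

L(a,b) separates as P(a) + Q(b) + 3, so its minimum is min P + min Q + 3.
P'(a) = 12(a - 4)(a - 2)(a + 4) vanishes at a ∈ {-4, 2, 4}; Q'(b) = 12(b - 2)(b - 1)(b + 1) vanishes at b ∈ {-1, 1, 2}.
Local minima of P (where P''>0): P(-4)=-1792, P(4)=256. Local minima of Q: Q(-1)=-19, Q(2)=8.
So the global minimum of L is P(-4) + Q(-1) + 3 = -1792 − 19 + 3 = -1808, attained at (-4, -1).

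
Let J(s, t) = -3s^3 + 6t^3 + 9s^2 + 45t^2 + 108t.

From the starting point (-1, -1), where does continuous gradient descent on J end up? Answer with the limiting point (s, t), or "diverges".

(0, -2)

J is separable, so gradient descent decouples: s follows -∂J/∂s, t follows -∂J/∂t.
∂J/∂s = -9s(s - 2); at s=-1 this is -27, so s increases.
∂J/∂t = 18(t + 2)(t + 3); at t=-1 this is 36, so t decreases.
s converges to its nearest critical value 0 (a local min of the s-part); t converges to -2. The iterate converges to (0, -2).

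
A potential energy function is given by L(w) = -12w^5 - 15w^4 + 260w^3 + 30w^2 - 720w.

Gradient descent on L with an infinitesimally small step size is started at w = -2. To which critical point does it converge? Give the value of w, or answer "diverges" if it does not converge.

L'(w) = -60(w - 3)(w - 1)(w + 1)(w + 4), so L'(-2) = 1800.
Gradient descent moves in the -L' direction, i.e. w is decreasing.
The nearest critical point in that direction is w = -4, where L'' = 6300 > 0 (a local minimum). The iterate converges there.

-4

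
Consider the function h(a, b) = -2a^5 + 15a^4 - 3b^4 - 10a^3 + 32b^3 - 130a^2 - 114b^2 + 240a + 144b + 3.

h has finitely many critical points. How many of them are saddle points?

h separates as a function of a plus a function of b, so ∇h=0 decouples.
∂h/∂a = -10(a - 4)(a - 3)(a - 1)(a + 2) = 0 at a ∈ {-2, 1, 3, 4}; ∂h/∂b = -12(b - 4)(b - 3)(b - 1) = 0 at b ∈ {1, 3, 4}.
The Hessian is diagonal: diag(h_aa, h_bb). Second derivatives: h_aa(-2)=900, h_aa(1)=-180, h_aa(3)=100, h_aa(4)=-180; h_bb(1)=-72, h_bb(3)=24, h_bb(4)=-36.
Saddle points occur where the two diagonal entries have opposite signs: (-2, 1), (-2, 4), (1, 3), (3, 1), (3, 4), (4, 3). Count: 6.

6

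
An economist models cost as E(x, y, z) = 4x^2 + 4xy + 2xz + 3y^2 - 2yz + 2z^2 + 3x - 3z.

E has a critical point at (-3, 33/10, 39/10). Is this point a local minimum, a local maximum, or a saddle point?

The Hessian is constant: H = [[8, 4, 2], [4, 6, -2], [2, -2, 4]].
Leading principal minors: Δ₁ = 8, Δ₂ = 32, Δ₃ = 40.
All leading minors are positive, so H is positive definite: a local minimum.

local minimum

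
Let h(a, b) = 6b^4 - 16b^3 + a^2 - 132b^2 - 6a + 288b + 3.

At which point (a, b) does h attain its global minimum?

(3, -3)

h(a,b) separates as P(a) + Q(b) + 3, so its minimum is min P + min Q + 3.
P'(a) = 2a - 6 vanishes at a ∈ {3}; Q'(b) = 24(b - 4)(b - 1)(b + 3) vanishes at b ∈ {-3, 1, 4}.
Local minima of P (where P''>0): P(3)=-9. Local minima of Q: Q(-3)=-1134, Q(4)=-448.
So the global minimum of h is P(3) + Q(-3) + 3 = -9 − 1134 + 3 = -1140, attained at (3, -3).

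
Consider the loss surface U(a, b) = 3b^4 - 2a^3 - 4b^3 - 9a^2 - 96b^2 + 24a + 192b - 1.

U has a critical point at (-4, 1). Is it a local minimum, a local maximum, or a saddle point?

The mixed partial ∂²U/∂a∂b is 0, so the Hessian at any point is diag(U_aa, U_bb) = diag(-6(2a + 3), 12(3b^2 - 2b - 16)).
At (-4, 1): H = diag(30, -180).
The eigenvalues have opposite signs, so H is indefinite: a saddle point.

saddle point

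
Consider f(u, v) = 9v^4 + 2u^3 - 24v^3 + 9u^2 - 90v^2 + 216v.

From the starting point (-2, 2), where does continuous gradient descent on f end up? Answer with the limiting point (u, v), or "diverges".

(0, 3)

f is separable, so gradient descent decouples: u follows -∂f/∂u, v follows -∂f/∂v.
∂f/∂u = 6u(u + 3); at u=-2 this is -12, so u increases.
∂f/∂v = 36(v - 3)(v - 1)(v + 2); at v=2 this is -144, so v increases.
u converges to its nearest critical value 0 (a local min of the u-part); v converges to 3. The iterate converges to (0, 3).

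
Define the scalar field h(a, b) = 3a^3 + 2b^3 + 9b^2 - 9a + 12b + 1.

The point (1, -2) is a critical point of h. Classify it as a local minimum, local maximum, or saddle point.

The mixed partial ∂²h/∂a∂b is 0, so the Hessian at any point is diag(h_aa, h_bb) = diag(18a, 6(2b + 3)).
At (1, -2): H = diag(18, -6).
The eigenvalues have opposite signs, so H is indefinite: a saddle point.

saddle point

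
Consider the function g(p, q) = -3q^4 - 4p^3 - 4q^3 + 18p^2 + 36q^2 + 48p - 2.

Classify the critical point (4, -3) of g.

The mixed partial ∂²g/∂p∂q is 0, so the Hessian at any point is diag(g_pp, g_qq) = diag(12(-2p + 3), 12(-3q^2 - 2q + 6)).
At (4, -3): H = diag(-60, -180).
Both eigenvalues are negative, so H is negative definite: a local maximum.

local maximum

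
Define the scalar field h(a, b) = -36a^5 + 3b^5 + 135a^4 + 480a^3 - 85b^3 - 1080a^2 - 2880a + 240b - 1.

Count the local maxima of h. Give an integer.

4

h separates as a function of a plus a function of b, so ∇h=0 decouples.
∂h/∂a = -180(a - 4)(a - 2)(a + 1)(a + 2) = 0 at a ∈ {-2, -1, 2, 4}; ∂h/∂b = 15(b - 4)(b - 1)(b + 1)(b + 4) = 0 at b ∈ {-4, -1, 1, 4}.
The Hessian is diagonal: diag(h_aa, h_bb). Second derivatives: h_aa(-2)=4320, h_aa(-1)=-2700, h_aa(2)=4320, h_aa(4)=-10800; h_bb(-4)=-1800, h_bb(-1)=450, h_bb(1)=-450, h_bb(4)=1800.
Local maxima occur where both diagonal entries negative: (-1, -4), (-1, 1), (4, -4), (4, 1). Count: 4.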